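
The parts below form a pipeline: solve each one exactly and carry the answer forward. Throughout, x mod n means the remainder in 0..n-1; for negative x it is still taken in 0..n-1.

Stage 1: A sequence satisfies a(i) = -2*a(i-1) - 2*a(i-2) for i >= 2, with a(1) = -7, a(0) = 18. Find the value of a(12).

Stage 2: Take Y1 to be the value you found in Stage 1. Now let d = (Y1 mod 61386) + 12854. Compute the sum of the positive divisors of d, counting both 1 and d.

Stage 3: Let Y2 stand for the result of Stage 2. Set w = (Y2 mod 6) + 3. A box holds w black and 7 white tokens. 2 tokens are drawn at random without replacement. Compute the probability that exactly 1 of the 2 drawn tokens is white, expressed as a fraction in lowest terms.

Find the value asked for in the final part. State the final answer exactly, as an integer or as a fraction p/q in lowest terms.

Stage 1: a(2) = -2*(-7) - 2*(18) = -22; iterating: a(2)=-22, a(3)=58, a(4)=-72, a(5)=28, a(6)=88, a(7)=-232, a(8)=288, a(9)=-112, a(10)=-352, a(11)=928, a(12)=-1152; answer -1152
Stage 2: Y1 = -1152; d = 73088; 73088 = 2^7 * 571; sigma = (1 + 2 + 4 + 8 + 16 + 32 + 64 + 128) * (1 + 571) = 255 * 572 = 145860; answer 145860
Stage 3: Y2 = 145860; w = 3; total draws C(10,2) = 45; favorable C(7,1)*C(3,1) = 21; P = 7/15; answer 7/15

7/15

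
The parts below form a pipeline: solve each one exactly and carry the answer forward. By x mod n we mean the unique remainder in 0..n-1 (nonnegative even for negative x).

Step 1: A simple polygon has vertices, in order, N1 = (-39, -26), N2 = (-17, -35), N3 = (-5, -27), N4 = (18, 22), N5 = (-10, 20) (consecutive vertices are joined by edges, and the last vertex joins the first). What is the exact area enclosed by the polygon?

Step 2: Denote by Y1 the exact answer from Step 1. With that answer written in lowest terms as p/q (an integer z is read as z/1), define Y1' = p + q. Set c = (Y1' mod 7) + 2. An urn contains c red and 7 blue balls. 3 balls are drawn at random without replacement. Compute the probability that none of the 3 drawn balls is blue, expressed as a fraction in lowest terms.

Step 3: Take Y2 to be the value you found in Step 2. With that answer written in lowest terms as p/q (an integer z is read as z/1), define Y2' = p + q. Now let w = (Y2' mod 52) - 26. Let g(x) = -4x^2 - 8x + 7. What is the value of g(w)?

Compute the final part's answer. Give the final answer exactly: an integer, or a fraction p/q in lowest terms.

-53

Step 1: cross terms: (-39*-35 - -17*-26)=923, (-17*-27 - -5*-35)=284, (-5*22 - 18*-27)=376, (18*20 - -10*22)=580, (-10*-26 - -39*20)=1040; twice the area = |3203| = 3203; area = 3203/2; answer 3203/2
Step 2: Y1 = 3203/2; threaded value p + q = 3205; c = 8; total draws C(15,3) = 455; favorable C(8,3) = 56; P = 8/65; answer 8/65
Step 3: Y2 = 8/65; threaded value p + q = 73; w = -5; -4*(-5)^2 - 8*(-5)^1 + 7 = (-100) + (40) + (7) = -53; answer -53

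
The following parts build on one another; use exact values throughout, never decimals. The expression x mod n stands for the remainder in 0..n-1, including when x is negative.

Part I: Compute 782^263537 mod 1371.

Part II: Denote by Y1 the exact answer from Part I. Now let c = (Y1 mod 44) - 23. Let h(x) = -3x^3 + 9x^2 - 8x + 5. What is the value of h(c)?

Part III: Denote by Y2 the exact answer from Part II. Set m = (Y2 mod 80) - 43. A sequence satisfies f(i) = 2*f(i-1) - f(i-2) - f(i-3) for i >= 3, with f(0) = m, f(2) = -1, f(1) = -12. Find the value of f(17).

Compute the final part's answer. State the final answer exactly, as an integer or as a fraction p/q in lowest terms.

Part I: squarings mod 1371: 782^1=782, 782^2=58, 782^4=622, 782^8=262, 782^16=94, 782^32=610, 782^64=559, 782^128=1264, 782^256=481, 782^512=1033, 782^1024=451, 782^2048=493, 782^4096=382, 782^8192=598, 782^16384=1144, 782^32768=802, 782^65536=205, 782^131072=895, 782^262144=361; 782^263537 = 782^1 * 782^16 * 782^32 * 782^64 * 782^256 * 782^1024 * 782^262144 = 716 (mod 1371); answer 716
Part II: Y1 = 716; c = -11; -3*(-11)^3 + 9*(-11)^2 - 8*(-11)^1 + 5 = (3993) + (1089) + (88) + (5) = 5175; answer 5175
Part III: Y2 = 5175; m = 12; f(3) = 2*(-1) - 1*(-12) - 1*(12) = -2; iterating: f(3)=-2, f(4)=9, f(5)=21, f(6)=35, f(7)=40, f(8)=24, f(9)=-27, f(10)=-118, f(11)=-233, f(12)=-321, f(13)=-291, f(14)=-28, f(15)=556, f(16)=1431, f(17)=2334; answer 2334

2334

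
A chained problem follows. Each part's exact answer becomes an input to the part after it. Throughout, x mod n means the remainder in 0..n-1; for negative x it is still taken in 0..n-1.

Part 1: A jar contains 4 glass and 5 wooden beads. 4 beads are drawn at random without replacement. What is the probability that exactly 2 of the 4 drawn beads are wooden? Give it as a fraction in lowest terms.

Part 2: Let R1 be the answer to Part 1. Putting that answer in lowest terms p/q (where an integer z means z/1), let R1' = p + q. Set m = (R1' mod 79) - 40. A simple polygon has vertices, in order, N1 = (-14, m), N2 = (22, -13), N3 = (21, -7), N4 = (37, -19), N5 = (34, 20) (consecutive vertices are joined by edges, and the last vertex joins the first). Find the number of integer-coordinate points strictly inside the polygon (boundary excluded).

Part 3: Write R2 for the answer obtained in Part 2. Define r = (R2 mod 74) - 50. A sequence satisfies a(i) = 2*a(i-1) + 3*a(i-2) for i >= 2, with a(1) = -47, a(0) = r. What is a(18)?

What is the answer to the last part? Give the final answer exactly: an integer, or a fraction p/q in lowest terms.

Part 1: total draws C(9,4) = 126; favorable C(5,2)*C(4,2) = 60; P = 10/21; answer 10/21
Part 2: R1 = 10/21; threaded value p + q = 31; m = -9; cross terms: (-14*-13 - 22*-9)=380, (22*-7 - 21*-13)=119, (21*-19 - 37*-7)=-140, (37*20 - 34*-19)=1386, (34*-9 - -14*20)=-26; twice the area = |1719| = 1719; area = 1719/2; boundary points = 4 + 1 + 4 + 3 + 1 = 13; strictly interior points = area - boundary/2 + 1 = 854; answer 854
Part 3: R2 = 854; r = -10; a(2) = 2*(-47) + 3*(-10) = -124; iterating: a(2)=-124, a(3)=-389, a(4)=-1150, a(5)=-3467, a(6)=-10384, a(7)=-31169, a(8)=-93490, a(9)=-280487, a(10)=-841444, a(11)=-2524349, a(12)=-7573030, a(13)=-22719107, a(14)=-68157304, a(15)=-204471929, a(16)=-613415770, a(17)=-1840247327, a(18)=-5520741964; answer -5520741964

-5520741964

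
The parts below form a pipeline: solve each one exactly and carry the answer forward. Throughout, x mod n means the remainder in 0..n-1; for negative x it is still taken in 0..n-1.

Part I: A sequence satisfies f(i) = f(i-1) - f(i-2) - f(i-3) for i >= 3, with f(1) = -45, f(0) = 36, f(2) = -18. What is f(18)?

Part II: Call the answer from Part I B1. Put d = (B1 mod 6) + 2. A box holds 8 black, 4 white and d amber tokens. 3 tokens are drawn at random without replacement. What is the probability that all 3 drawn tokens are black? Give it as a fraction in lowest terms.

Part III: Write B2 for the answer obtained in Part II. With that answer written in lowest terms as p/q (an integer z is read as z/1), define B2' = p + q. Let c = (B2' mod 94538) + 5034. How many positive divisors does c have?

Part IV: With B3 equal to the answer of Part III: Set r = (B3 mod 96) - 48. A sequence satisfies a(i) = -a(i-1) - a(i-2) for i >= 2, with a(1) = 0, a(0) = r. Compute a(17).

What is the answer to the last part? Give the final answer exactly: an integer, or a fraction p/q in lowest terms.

32

Part I: f(3) = 1*(-18) - 1*(-45) - 1*(36) = -9; iterating: f(3)=-9, f(4)=54, f(5)=81, f(6)=36, f(7)=-99, f(8)=-216, f(9)=-153, f(10)=162, f(11)=531, f(12)=522, f(13)=-171, f(14)=-1224, f(15)=-1575, f(16)=-180, f(17)=2619, f(18)=4374; answer 4374
Part II: B1 = 4374; d = 2; total draws C(14,3) = 364; favorable C(8,3) = 56; P = 2/13; answer 2/13
Part III: B2 = 2/13; threaded value p + q = 15; c = 5049; 5049 = 3^3 * 11 * 17; number of divisors = (3+1) * (1+1) * (1+1) = 16; answer 16
Part IV: B3 = 16; r = -32; a(2) = -1*(0) - 1*(-32) = 32; iterating: a(2)=32, a(3)=-32, a(4)=0, a(5)=32, a(6)=-32, a(7)=0, a(8)=32, a(9)=-32, a(10)=0, a(11)=32, a(12)=-32, a(13)=0, a(14)=32, a(15)=-32, a(16)=0, a(17)=32; answer 32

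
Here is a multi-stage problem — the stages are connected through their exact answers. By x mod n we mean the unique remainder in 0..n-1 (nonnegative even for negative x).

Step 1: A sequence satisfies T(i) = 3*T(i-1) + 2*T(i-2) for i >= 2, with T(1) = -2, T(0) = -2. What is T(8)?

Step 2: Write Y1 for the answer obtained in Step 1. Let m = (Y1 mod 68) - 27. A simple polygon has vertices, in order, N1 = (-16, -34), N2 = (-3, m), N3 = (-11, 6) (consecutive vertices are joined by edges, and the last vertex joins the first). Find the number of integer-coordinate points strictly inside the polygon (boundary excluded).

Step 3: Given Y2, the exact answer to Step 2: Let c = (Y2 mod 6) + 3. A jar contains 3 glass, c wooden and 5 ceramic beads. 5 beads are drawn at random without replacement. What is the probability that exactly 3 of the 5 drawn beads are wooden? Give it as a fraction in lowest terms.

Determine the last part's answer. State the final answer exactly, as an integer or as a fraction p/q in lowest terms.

Step 1: T(2) = 3*(-2) + 2*(-2) = -10; iterating: T(2)=-10, T(3)=-34, T(4)=-122, T(5)=-434, T(6)=-1546, T(7)=-5506, T(8)=-19610; answer -19610
Step 2: Y1 = -19610; m = 15; cross terms: (-16*15 - -3*-34)=-342, (-3*6 - -11*15)=147, (-11*-34 - -16*6)=470; twice the area = |275| = 275; area = 275/2; boundary points = 1 + 1 + 5 = 7; strictly interior points = area - boundary/2 + 1 = 135; answer 135
Step 3: Y2 = 135; c = 6; total draws C(14,5) = 2002; favorable C(6,3)*C(8,2) = 560; P = 40/143; answer 40/143

40/143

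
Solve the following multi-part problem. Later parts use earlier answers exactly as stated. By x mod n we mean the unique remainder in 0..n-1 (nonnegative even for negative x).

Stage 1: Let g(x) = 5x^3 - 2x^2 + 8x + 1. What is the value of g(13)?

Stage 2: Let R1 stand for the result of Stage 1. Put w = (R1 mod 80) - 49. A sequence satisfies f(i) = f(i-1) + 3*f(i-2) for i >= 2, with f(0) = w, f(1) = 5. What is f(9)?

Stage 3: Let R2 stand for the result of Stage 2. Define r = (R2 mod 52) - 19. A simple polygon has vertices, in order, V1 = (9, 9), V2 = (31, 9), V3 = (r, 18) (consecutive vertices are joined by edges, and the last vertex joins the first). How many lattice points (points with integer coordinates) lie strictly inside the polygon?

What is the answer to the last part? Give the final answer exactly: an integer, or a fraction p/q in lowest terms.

Stage 1: 5*(13)^3 - 2*(13)^2 + 8*(13)^1 + 1 = (10985) + (-338) + (104) + (1) = 10752; answer 10752
Stage 2: R1 = 10752; w = -17; f(2) = 1*(5) + 3*(-17) = -46; iterating: f(2)=-46, f(3)=-31, f(4)=-169, f(5)=-262, f(6)=-769, f(7)=-1555, f(8)=-3862, f(9)=-8527; answer -8527
Stage 3: R2 = -8527; r = -18; cross terms: (9*9 - 31*9)=-198, (31*18 - -18*9)=720, (-18*9 - 9*18)=-324; twice the area = |198| = 198; area = 99; boundary points = 22 + 1 + 9 = 32; strictly interior points = area - boundary/2 + 1 = 84; answer 84

84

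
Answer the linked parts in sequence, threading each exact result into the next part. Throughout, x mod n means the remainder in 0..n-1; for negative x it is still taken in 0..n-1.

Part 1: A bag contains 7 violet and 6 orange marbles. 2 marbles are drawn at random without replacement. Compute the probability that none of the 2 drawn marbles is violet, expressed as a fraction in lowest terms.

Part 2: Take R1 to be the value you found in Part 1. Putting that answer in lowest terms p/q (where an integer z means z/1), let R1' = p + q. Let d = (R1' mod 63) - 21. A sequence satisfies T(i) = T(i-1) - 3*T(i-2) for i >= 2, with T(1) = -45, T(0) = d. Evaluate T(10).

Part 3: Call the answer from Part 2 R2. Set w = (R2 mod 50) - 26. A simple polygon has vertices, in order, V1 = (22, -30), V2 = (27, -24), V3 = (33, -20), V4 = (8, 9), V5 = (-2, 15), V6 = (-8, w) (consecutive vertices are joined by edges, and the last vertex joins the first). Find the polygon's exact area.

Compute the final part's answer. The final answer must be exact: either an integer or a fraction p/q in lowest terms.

1513/2

Part 1: total draws C(13,2) = 78; favorable C(6,2) = 15; P = 5/26; answer 5/26
Part 2: R1 = 5/26; threaded value p + q = 31; d = 10; T(2) = 1*(-45) - 3*(10) = -75; iterating: T(2)=-75, T(3)=60, T(4)=285, T(5)=105, T(6)=-750, T(7)=-1065, T(8)=1185, T(9)=4380, T(10)=825; answer 825
Part 3: R2 = 825; w = -1; cross terms: (22*-24 - 27*-30)=282, (27*-20 - 33*-24)=252, (33*9 - 8*-20)=457, (8*15 - -2*9)=138, (-2*-1 - -8*15)=122, (-8*-30 - 22*-1)=262; twice the area = |1513| = 1513; area = 1513/2; answer 1513/2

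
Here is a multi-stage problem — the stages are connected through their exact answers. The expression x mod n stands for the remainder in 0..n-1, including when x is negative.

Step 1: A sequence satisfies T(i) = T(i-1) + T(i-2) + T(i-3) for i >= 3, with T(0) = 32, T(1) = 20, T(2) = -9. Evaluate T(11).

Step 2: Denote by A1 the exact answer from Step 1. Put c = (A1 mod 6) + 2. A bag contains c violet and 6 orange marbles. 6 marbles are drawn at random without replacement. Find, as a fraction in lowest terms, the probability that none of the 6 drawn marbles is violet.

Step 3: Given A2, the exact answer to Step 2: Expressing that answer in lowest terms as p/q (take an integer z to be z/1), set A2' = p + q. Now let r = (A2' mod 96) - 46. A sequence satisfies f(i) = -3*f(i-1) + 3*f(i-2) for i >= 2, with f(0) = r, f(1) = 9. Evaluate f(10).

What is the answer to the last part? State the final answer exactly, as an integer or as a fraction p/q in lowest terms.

2926935

Step 1: T(3) = 1*(-9) + 1*(20) + 1*(32) = 43; iterating: T(3)=43, T(4)=54, T(5)=88, T(6)=185, T(7)=327, T(8)=600, T(9)=1112, T(10)=2039, T(11)=3751; answer 3751
Step 2: A1 = 3751; c = 3; total draws C(9,6) = 84; favorable C(6,6) = 1; P = 1/84; answer 1/84
Step 3: A2 = 1/84; threaded value p + q = 85; r = 39; f(2) = -3*(9) + 3*(39) = 90; iterating: f(2)=90, f(3)=-243, f(4)=999, f(5)=-3726, f(6)=14175, f(7)=-53703, f(8)=203634, f(9)=-772011, f(10)=2926935; answer 2926935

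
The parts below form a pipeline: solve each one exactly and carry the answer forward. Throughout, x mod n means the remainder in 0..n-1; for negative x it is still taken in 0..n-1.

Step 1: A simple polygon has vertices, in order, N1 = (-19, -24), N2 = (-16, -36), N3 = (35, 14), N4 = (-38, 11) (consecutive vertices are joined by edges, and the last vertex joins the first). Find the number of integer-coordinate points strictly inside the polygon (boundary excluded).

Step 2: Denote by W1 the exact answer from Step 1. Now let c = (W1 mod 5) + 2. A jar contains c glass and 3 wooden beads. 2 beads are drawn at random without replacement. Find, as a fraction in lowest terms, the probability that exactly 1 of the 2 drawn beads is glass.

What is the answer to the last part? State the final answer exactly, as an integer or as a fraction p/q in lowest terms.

Step 1: cross terms: (-19*-36 - -16*-24)=300, (-16*14 - 35*-36)=1036, (35*11 - -38*14)=917, (-38*-24 - -19*11)=1121; twice the area = |3374| = 3374; area = 1687; boundary points = 3 + 1 + 1 + 1 = 6; strictly interior points = area - boundary/2 + 1 = 1685; answer 1685
Step 2: W1 = 1685; c = 2; total draws C(5,2) = 10; favorable C(2,1)*C(3,1) = 6; P = 3/5; answer 3/5

3/5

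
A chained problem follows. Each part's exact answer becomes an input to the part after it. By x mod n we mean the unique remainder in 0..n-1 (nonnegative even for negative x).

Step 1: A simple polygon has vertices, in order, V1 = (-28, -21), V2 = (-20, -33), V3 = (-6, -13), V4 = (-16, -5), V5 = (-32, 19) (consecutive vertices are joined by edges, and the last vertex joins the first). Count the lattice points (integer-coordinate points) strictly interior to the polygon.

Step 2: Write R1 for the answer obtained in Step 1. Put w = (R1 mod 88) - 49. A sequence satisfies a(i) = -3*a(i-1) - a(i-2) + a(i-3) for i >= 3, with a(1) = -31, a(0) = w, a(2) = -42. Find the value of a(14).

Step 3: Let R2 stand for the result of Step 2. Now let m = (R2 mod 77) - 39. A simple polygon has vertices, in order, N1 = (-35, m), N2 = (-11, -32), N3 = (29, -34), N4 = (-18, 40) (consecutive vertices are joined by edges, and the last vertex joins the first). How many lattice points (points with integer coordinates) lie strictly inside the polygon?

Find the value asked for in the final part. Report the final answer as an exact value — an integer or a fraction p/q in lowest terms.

2271

Step 1: cross terms: (-28*-33 - -20*-21)=504, (-20*-13 - -6*-33)=62, (-6*-5 - -16*-13)=-178, (-16*19 - -32*-5)=-464, (-32*-21 - -28*19)=1204; twice the area = |1128| = 1128; area = 564; boundary points = 4 + 2 + 2 + 8 + 4 = 20; strictly interior points = area - boundary/2 + 1 = 555; answer 555
Step 2: R1 = 555; w = -22; a(3) = -3*(-42) - 1*(-31) + 1*(-22) = 135; iterating: a(3)=135, a(4)=-394, a(5)=1005, a(6)=-2486, a(7)=6059, a(8)=-14686, a(9)=35513, a(10)=-85794, a(11)=207183, a(12)=-500242, a(13)=1207749, a(14)=-2915822; answer -2915822
Step 3: R2 = -2915822; m = -25; cross terms: (-35*-32 - -11*-25)=845, (-11*-34 - 29*-32)=1302, (29*40 - -18*-34)=548, (-18*-25 - -35*40)=1850; twice the area = |4545| = 4545; area = 4545/2; boundary points = 1 + 2 + 1 + 1 = 5; strictly interior points = area - boundary/2 + 1 = 2271; answer 2271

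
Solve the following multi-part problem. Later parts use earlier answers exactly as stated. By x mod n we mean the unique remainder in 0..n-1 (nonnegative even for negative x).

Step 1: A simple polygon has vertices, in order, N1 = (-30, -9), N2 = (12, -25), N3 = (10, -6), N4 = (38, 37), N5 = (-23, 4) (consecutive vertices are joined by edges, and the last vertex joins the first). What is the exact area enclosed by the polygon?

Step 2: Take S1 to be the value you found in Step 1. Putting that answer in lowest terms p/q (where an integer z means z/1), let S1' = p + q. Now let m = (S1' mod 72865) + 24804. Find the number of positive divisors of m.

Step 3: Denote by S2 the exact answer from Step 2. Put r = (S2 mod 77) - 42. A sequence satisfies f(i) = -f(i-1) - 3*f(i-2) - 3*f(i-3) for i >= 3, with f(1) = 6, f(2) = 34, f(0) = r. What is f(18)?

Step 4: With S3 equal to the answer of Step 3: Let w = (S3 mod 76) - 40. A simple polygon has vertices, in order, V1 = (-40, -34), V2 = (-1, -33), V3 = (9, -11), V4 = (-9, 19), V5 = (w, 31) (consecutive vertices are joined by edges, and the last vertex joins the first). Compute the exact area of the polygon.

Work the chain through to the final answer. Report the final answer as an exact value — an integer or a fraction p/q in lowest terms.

Step 1: cross terms: (-30*-25 - 12*-9)=858, (12*-6 - 10*-25)=178, (10*37 - 38*-6)=598, (38*4 - -23*37)=1003, (-23*-9 - -30*4)=327; twice the area = |2964| = 2964; area = 1482; answer 1482
Step 2: S1 = 1482; threaded value p + q = 1483; m = 26287; 26287 = 97 * 271; number of divisors = (1+1) * (1+1) = 4; answer 4
Step 3: S2 = 4; r = -38; f(3) = -1*(34) - 3*(6) - 3*(-38) = 62; iterating: f(3)=62, f(4)=-182, f(5)=-106, f(6)=466, f(7)=398, f(8)=-1478, f(9)=-1114, f(10)=4354, f(11)=3422, f(12)=-13142, f(13)=-10186, f(14)=39346, f(15)=30638, f(16)=-118118, f(17)=-91834, f(18)=354274; answer 354274
Step 4: S3 = 354274; w = -2; cross terms: (-40*-33 - -1*-34)=1286, (-1*-11 - 9*-33)=308, (9*19 - -9*-11)=72, (-9*31 - -2*19)=-241, (-2*-34 - -40*31)=1308; twice the area = |2733| = 2733; area = 2733/2; answer 2733/2

2733/2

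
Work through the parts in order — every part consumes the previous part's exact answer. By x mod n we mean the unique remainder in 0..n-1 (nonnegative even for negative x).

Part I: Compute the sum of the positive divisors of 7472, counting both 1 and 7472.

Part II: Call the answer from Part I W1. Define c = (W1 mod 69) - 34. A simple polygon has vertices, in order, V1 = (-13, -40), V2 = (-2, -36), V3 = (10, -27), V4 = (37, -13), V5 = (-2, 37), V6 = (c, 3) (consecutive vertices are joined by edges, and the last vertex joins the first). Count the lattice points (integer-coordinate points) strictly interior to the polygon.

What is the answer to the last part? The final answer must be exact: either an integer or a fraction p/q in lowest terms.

Part I: 7472 = 2^4 * 467; sigma = (1 + 2 + 4 + 8 + 16) * (1 + 467) = 31 * 468 = 14508; answer 14508
Part II: W1 = 14508; c = -16; cross terms: (-13*-36 - -2*-40)=388, (-2*-27 - 10*-36)=414, (10*-13 - 37*-27)=869, (37*37 - -2*-13)=1343, (-2*3 - -16*37)=586, (-16*-40 - -13*3)=679; twice the area = |4279| = 4279; area = 4279/2; boundary points = 1 + 3 + 1 + 1 + 2 + 1 = 9; strictly interior points = area - boundary/2 + 1 = 2136; answer 2136

2136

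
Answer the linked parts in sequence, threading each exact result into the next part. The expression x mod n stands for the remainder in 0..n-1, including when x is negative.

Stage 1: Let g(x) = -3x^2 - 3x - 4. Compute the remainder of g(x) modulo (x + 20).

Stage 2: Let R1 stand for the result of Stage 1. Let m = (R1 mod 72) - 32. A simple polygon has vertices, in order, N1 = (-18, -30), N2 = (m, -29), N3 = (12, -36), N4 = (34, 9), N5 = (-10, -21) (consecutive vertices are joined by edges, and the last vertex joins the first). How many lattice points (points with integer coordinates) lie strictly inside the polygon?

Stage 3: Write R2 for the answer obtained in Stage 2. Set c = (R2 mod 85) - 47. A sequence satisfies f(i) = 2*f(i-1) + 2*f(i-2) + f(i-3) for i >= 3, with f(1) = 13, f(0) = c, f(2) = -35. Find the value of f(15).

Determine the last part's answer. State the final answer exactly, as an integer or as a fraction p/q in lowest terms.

Stage 1: remainder = value at the root: -3*(-20)^2 - 3*(-20)^1 - 4 = (-1200) + (60) + (-4) = -1144; answer -1144
Stage 2: R1 = -1144; m = -24; cross terms: (-18*-29 - -24*-30)=-198, (-24*-36 - 12*-29)=1212, (12*9 - 34*-36)=1332, (34*-21 - -10*9)=-624, (-10*-30 - -18*-21)=-78; twice the area = |1644| = 1644; area = 822; boundary points = 1 + 1 + 1 + 2 + 1 = 6; strictly interior points = area - boundary/2 + 1 = 820; answer 820
Stage 3: R2 = 820; c = 8; f(3) = 2*(-35) + 2*(13) + 1*(8) = -36; iterating: f(3)=-36, f(4)=-129, f(5)=-365, f(6)=-1024, f(7)=-2907, f(8)=-8227, f(9)=-23292, f(10)=-65945, f(11)=-186701, f(12)=-528584, f(13)=-1496515, f(14)=-4236899, f(15)=-11995412; answer -11995412

-11995412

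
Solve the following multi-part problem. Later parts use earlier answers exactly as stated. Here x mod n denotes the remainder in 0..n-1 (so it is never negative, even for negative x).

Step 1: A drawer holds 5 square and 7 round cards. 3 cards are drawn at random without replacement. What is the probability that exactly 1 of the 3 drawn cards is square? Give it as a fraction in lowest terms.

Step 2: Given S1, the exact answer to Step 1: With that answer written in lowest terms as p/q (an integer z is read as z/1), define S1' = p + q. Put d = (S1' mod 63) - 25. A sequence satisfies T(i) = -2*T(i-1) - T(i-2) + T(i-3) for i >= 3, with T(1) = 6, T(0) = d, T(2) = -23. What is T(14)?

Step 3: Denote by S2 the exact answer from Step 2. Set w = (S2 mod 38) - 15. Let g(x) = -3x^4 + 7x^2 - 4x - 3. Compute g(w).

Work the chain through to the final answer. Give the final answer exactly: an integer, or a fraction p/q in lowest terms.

Step 1: total draws C(12,3) = 220; favorable C(5,1)*C(7,2) = 105; P = 21/44; answer 21/44
Step 2: S1 = 21/44; threaded value p + q = 65; d = -23; T(3) = -2*(-23) - 1*(6) + 1*(-23) = 17; iterating: T(3)=17, T(4)=-5, T(5)=-30, T(6)=82, T(7)=-139, T(8)=166, T(9)=-111, T(10)=-83, T(11)=443, T(12)=-914, T(13)=1302, T(14)=-1247; answer -1247
Step 3: S2 = -1247; w = -8; -3*(-8)^4 + 7*(-8)^2 - 4*(-8)^1 - 3 = (-12288) + (448) + (32) + (-3) = -11811; answer -11811

-11811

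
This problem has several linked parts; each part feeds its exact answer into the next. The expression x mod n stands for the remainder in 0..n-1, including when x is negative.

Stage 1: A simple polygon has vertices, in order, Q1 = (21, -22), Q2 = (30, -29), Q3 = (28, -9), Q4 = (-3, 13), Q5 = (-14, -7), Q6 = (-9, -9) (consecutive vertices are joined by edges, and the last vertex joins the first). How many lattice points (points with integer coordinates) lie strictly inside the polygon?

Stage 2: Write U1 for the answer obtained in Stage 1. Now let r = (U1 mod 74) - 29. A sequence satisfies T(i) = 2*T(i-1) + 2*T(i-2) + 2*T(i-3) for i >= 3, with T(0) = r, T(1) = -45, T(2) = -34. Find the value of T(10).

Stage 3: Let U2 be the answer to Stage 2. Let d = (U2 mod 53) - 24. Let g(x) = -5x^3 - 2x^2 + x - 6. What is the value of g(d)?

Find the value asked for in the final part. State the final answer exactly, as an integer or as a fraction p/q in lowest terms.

-79356

Stage 1: cross terms: (21*-29 - 30*-22)=51, (30*-9 - 28*-29)=542, (28*13 - -3*-9)=337, (-3*-7 - -14*13)=203, (-14*-9 - -9*-7)=63, (-9*-22 - 21*-9)=387; twice the area = |1583| = 1583; area = 1583/2; boundary points = 1 + 2 + 1 + 1 + 1 + 1 = 7; strictly interior points = area - boundary/2 + 1 = 789; answer 789
Stage 2: U1 = 789; r = 20; T(3) = 2*(-34) + 2*(-45) + 2*(20) = -118; iterating: T(3)=-118, T(4)=-394, T(5)=-1092, T(6)=-3208, T(7)=-9388, T(8)=-27376, T(9)=-79944, T(10)=-233416; answer -233416
Stage 3: U2 = -233416; d = 25; -5*(25)^3 - 2*(25)^2 + 1*(25)^1 - 6 = (-78125) + (-1250) + (25) + (-6) = -79356; answer -79356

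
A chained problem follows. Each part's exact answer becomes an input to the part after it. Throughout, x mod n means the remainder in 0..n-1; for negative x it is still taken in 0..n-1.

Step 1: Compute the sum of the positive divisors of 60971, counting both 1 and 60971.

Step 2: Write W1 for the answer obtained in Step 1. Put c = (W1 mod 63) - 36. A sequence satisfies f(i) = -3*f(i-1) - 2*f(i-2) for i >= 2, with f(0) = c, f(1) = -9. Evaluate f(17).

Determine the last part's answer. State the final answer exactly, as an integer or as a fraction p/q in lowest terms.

-5504949

Step 1: 60971 = 19 * 3209; sigma = (1 + 19) * (1 + 3209) = 20 * 3210 = 64200; answer 64200
Step 2: W1 = 64200; c = -33; f(2) = -3*(-9) - 2*(-33) = 93; iterating: f(2)=93, f(3)=-261, f(4)=597, f(5)=-1269, f(6)=2613, f(7)=-5301, f(8)=10677, f(9)=-21429, f(10)=42933, f(11)=-85941, f(12)=171957, f(13)=-343989, f(14)=688053, f(15)=-1376181, f(16)=2752437, f(17)=-5504949; answer -5504949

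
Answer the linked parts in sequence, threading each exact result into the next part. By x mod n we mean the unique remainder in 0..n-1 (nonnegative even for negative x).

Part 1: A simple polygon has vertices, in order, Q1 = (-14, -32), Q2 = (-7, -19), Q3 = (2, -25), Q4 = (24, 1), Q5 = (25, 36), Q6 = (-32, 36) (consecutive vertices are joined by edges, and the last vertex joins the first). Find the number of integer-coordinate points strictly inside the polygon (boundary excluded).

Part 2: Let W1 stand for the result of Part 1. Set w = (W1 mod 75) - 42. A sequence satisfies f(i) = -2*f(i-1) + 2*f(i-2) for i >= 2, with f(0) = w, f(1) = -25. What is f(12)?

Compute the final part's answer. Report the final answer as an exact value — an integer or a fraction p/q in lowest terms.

1759616

Part 1: cross terms: (-14*-19 - -7*-32)=42, (-7*-25 - 2*-19)=213, (2*1 - 24*-25)=602, (24*36 - 25*1)=839, (25*36 - -32*36)=2052, (-32*-32 - -14*36)=1528; twice the area = |5276| = 5276; area = 2638; boundary points = 1 + 3 + 2 + 1 + 57 + 2 = 66; strictly interior points = area - boundary/2 + 1 = 2606; answer 2606
Part 2: W1 = 2606; w = 14; f(2) = -2*(-25) + 2*(14) = 78; iterating: f(2)=78, f(3)=-206, f(4)=568, f(5)=-1548, f(6)=4232, f(7)=-11560, f(8)=31584, f(9)=-86288, f(10)=235744, f(11)=-644064, f(12)=1759616; answer 1759616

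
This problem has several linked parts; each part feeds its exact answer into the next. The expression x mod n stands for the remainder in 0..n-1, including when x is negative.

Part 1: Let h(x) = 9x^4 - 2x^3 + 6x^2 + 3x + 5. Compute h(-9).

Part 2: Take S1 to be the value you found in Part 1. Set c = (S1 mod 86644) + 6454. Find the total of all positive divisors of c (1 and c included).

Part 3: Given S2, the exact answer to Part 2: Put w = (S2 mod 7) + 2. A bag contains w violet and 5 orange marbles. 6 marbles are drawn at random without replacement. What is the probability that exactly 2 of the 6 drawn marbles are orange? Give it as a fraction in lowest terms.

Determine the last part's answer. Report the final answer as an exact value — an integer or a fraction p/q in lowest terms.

Part 1: 9*(-9)^4 - 2*(-9)^3 + 6*(-9)^2 + 3*(-9)^1 + 5 = (59049) + (1458) + (486) + (-27) + (5) = 60971; answer 60971
Part 2: S1 = 60971; c = 67425; 67425 = 3 * 5^2 * 29 * 31; sigma = (1 + 3) * (1 + 5 + 25) * (1 + 29) * (1 + 31) = 4 * 31 * 30 * 32 = 119040; answer 119040
Part 3: S2 = 119040; w = 7; total draws C(12,6) = 924; favorable C(5,2)*C(7,4) = 350; P = 25/66; answer 25/66

25/66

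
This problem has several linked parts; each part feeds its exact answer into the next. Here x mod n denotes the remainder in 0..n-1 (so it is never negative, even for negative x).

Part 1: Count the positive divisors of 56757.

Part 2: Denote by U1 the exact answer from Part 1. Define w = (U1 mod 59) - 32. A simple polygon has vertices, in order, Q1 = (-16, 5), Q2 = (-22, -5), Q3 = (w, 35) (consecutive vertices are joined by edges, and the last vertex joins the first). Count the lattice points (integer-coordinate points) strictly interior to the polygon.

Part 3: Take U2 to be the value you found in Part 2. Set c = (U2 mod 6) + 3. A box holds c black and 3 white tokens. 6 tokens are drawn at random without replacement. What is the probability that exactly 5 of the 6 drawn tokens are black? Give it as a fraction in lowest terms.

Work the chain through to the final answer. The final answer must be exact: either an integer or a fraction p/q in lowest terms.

3/28

Part 1: 56757 = 3 * 18919; number of divisors = (1+1) * (1+1) = 4; answer 4
Part 2: U1 = 4; w = -28; cross terms: (-16*-5 - -22*5)=190, (-22*35 - -28*-5)=-910, (-28*5 - -16*35)=420; twice the area = |-300| = 300; area = 150; boundary points = 2 + 2 + 6 = 10; strictly interior points = area - boundary/2 + 1 = 146; answer 146
Part 3: U2 = 146; c = 5; total draws C(8,6) = 28; favorable C(5,5)*C(3,1) = 3; P = 3/28; answer 3/28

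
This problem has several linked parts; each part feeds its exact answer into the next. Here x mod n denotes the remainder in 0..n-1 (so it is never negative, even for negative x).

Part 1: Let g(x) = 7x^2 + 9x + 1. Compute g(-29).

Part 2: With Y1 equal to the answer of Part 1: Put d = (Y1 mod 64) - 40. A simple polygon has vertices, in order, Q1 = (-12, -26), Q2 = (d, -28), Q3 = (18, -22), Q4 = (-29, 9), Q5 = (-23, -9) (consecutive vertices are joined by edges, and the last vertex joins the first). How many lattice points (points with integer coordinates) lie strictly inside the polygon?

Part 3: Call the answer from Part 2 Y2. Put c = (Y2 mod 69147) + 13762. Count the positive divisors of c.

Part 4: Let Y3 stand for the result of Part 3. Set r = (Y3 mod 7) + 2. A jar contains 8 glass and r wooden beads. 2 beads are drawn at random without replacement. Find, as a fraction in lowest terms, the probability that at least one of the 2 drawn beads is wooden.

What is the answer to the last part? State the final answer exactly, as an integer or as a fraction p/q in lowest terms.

27/55

Part 1: 7*(-29)^2 + 9*(-29)^1 + 1 = (5887) + (-261) + (1) = 5627; answer 5627
Part 2: Y1 = 5627; d = 19; cross terms: (-12*-28 - 19*-26)=830, (19*-22 - 18*-28)=86, (18*9 - -29*-22)=-476, (-29*-9 - -23*9)=468, (-23*-26 - -12*-9)=490; twice the area = |1398| = 1398; area = 699; boundary points = 1 + 1 + 1 + 6 + 1 = 10; strictly interior points = area - boundary/2 + 1 = 695; answer 695
Part 3: Y2 = 695; c = 14457; 14457 = 3 * 61 * 79; number of divisors = (1+1) * (1+1) * (1+1) = 8; answer 8
Part 4: Y3 = 8; r = 3; total draws C(11,2) = 55; complement C(8,2) = 28; favorable 55 - 28 = 27; P = 27/55; answer 27/55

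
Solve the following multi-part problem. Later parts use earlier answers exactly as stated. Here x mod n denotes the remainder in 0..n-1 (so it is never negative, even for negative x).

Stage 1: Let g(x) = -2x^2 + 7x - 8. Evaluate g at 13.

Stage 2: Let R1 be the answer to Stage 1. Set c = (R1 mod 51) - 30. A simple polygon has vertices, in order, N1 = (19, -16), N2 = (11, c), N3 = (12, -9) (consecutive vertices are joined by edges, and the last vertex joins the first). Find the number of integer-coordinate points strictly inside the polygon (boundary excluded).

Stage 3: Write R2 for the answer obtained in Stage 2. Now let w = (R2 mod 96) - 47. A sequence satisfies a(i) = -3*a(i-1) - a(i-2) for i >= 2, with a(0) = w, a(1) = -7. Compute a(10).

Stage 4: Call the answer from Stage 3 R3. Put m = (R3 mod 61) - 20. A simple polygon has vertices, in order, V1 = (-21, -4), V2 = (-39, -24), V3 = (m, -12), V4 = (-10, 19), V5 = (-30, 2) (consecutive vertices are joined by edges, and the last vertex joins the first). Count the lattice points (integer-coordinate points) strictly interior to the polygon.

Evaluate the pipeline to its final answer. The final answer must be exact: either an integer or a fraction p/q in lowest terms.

Stage 1: -2*(13)^2 + 7*(13)^1 - 8 = (-338) + (91) + (-8) = -255; answer -255
Stage 2: R1 = -255; c = -30; cross terms: (19*-30 - 11*-16)=-394, (11*-9 - 12*-30)=261, (12*-16 - 19*-9)=-21; twice the area = |-154| = 154; area = 77; boundary points = 2 + 1 + 7 = 10; strictly interior points = area - boundary/2 + 1 = 73; answer 73
Stage 3: R2 = 73; w = 26; a(2) = -3*(-7) - 1*(26) = -5; iterating: a(2)=-5, a(3)=22, a(4)=-61, a(5)=161, a(6)=-422, a(7)=1105, a(8)=-2893, a(9)=7574, a(10)=-19829; answer -19829
Stage 4: R3 = -19829; m = 37; cross terms: (-21*-24 - -39*-4)=348, (-39*-12 - 37*-24)=1356, (37*19 - -10*-12)=583, (-10*2 - -30*19)=550, (-30*-4 - -21*2)=162; twice the area = |2999| = 2999; area = 2999/2; boundary points = 2 + 4 + 1 + 1 + 3 = 11; strictly interior points = area - boundary/2 + 1 = 1495; answer 1495

1495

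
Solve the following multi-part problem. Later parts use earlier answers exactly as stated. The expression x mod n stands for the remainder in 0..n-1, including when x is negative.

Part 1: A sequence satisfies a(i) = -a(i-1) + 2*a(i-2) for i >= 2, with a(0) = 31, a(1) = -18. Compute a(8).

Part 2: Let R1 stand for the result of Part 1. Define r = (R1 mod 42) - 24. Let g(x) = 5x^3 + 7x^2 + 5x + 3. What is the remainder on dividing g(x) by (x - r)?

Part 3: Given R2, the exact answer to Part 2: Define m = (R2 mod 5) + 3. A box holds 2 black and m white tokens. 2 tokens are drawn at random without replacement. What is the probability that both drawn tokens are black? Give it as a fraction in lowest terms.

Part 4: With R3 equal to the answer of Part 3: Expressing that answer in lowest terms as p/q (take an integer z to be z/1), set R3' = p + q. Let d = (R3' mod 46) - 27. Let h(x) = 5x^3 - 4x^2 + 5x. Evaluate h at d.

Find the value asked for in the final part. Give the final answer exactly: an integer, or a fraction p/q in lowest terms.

Part 1: a(2) = -1*(-18) + 2*(31) = 80; iterating: a(2)=80, a(3)=-116, a(4)=276, a(5)=-508, a(6)=1060, a(7)=-2076, a(8)=4196; answer 4196
Part 2: R1 = 4196; r = 14; remainder = value at the root: 5*(14)^3 + 7*(14)^2 + 5*(14)^1 + 3 = (13720) + (1372) + (70) + (3) = 15165; answer 15165
Part 3: R2 = 15165; m = 3; total draws C(5,2) = 10; favorable C(2,2) = 1; P = 1/10; answer 1/10
Part 4: R3 = 1/10; threaded value p + q = 11; d = -16; 5*(-16)^3 - 4*(-16)^2 + 5*(-16)^1 = (-20480) + (-1024) + (-80) = -21584; answer -21584

-21584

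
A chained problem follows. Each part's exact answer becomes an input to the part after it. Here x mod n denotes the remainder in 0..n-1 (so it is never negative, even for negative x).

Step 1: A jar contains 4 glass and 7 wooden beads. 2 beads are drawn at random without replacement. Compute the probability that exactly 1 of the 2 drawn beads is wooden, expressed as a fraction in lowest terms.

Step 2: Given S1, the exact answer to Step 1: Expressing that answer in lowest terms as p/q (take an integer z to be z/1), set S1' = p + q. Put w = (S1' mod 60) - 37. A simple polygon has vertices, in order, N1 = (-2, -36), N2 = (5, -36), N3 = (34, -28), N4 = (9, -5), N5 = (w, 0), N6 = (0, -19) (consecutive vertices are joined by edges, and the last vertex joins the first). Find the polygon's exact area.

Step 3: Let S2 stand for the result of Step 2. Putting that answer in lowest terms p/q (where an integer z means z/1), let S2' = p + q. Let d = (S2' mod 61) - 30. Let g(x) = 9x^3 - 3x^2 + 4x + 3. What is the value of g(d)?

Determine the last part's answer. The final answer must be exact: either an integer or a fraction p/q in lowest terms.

175071

Step 1: total draws C(11,2) = 55; favorable C(7,1)*C(4,1) = 28; P = 28/55; answer 28/55
Step 2: S1 = 28/55; threaded value p + q = 83; w = -14; cross terms: (-2*-36 - 5*-36)=252, (5*-28 - 34*-36)=1084, (34*-5 - 9*-28)=82, (9*0 - -14*-5)=-70, (-14*-19 - 0*0)=266, (0*-36 - -2*-19)=-38; twice the area = |1576| = 1576; area = 788; answer 788
Step 3: S2 = 788; threaded value p + q = 789; d = 27; 9*(27)^3 - 3*(27)^2 + 4*(27)^1 + 3 = (177147) + (-2187) + (108) + (3) = 175071; answer 175071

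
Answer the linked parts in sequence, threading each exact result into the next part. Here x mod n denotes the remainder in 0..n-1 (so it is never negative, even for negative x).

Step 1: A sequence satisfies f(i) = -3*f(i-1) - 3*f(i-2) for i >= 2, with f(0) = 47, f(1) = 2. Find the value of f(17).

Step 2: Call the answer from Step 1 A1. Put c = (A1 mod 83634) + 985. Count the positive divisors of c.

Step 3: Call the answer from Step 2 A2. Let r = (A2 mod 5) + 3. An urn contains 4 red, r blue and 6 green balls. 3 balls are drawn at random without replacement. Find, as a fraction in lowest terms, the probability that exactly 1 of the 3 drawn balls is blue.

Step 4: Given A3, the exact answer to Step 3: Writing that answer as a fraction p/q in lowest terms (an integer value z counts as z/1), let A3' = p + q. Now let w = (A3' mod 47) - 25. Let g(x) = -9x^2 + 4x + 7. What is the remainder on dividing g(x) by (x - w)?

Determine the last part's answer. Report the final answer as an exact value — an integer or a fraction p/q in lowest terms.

-1038

Step 1: f(2) = -3*(2) - 3*(47) = -147; iterating: f(2)=-147, f(3)=435, f(4)=-864, f(5)=1287, f(6)=-1269, f(7)=-54, f(8)=3969, f(9)=-11745, f(10)=23328, f(11)=-34749, f(12)=34263, f(13)=1458, f(14)=-107163, f(15)=317115, f(16)=-629856, f(17)=938223; answer 938223
Step 2: A1 = 938223; c = 19234; 19234 = 2 * 59 * 163; number of divisors = (1+1) * (1+1) * (1+1) = 8; answer 8
Step 3: A2 = 8; r = 6; total draws C(16,3) = 560; favorable C(6,1)*C(10,2) = 270; P = 27/56; answer 27/56
Step 4: A3 = 27/56; threaded value p + q = 83; w = 11; remainder = value at the root: -9*(11)^2 + 4*(11)^1 + 7 = (-1089) + (44) + (7) = -1038; answer -1038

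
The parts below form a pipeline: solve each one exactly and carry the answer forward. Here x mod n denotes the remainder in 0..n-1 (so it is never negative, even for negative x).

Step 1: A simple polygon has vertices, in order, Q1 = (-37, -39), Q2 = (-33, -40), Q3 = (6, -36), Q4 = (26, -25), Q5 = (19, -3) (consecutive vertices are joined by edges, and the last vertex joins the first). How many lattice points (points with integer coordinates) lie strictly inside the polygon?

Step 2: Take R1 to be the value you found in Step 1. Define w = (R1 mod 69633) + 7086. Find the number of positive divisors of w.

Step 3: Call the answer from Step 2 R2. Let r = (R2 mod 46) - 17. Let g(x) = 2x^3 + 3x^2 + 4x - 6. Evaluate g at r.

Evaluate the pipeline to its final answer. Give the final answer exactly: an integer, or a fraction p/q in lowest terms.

-6141

Step 1: cross terms: (-37*-40 - -33*-39)=193, (-33*-36 - 6*-40)=1428, (6*-25 - 26*-36)=786, (26*-3 - 19*-25)=397, (19*-39 - -37*-3)=-852; twice the area = |1952| = 1952; area = 976; boundary points = 1 + 1 + 1 + 1 + 4 = 8; strictly interior points = area - boundary/2 + 1 = 973; answer 973
Step 2: R1 = 973; w = 8059; 8059 is prime, so its only divisors are 1 and 8059; count = 2; answer 2
Step 3: R2 = 2; r = -15; 2*(-15)^3 + 3*(-15)^2 + 4*(-15)^1 - 6 = (-6750) + (675) + (-60) + (-6) = -6141; answer -6141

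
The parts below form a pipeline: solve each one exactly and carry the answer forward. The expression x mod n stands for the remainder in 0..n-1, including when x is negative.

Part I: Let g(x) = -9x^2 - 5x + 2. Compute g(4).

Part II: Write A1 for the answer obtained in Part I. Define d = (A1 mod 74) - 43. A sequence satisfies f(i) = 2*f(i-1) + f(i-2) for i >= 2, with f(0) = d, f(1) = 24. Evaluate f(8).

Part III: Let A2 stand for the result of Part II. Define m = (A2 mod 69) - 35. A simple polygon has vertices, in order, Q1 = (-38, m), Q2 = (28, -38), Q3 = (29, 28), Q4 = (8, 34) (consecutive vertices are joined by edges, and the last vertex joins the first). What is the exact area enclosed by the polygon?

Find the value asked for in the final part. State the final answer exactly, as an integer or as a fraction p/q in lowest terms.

2662

Part I: -9*(4)^2 - 5*(4)^1 + 2 = (-144) + (-20) + (2) = -162; answer -162
Part II: A1 = -162; d = 17; f(2) = 2*(24) + 1*(17) = 65; iterating: f(2)=65, f(3)=154, f(4)=373, f(5)=900, f(6)=2173, f(7)=5246, f(8)=12665; answer 12665
Part III: A2 = 12665; m = 3; cross terms: (-38*-38 - 28*3)=1360, (28*28 - 29*-38)=1886, (29*34 - 8*28)=762, (8*3 - -38*34)=1316; twice the area = |5324| = 5324; area = 2662; answer 2662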